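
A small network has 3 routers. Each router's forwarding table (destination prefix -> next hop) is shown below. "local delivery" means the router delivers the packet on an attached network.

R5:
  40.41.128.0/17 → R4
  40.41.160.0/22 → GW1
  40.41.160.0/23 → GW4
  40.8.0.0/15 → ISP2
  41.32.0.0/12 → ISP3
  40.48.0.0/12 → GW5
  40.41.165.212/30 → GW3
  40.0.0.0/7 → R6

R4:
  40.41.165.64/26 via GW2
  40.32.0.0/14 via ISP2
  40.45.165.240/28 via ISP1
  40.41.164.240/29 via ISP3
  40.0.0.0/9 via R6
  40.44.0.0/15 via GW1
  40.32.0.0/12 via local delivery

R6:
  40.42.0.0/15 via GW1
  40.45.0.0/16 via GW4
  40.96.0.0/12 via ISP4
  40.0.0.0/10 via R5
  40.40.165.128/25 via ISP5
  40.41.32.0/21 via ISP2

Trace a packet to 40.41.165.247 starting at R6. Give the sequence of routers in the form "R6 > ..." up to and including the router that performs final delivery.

R6 > R5 > R4

At R6: longest match for 40.41.165.247 is 40.0.0.0/10 -> R5
At R5: longest match for 40.41.165.247 is 40.41.128.0/17 -> R4
At R4: longest match for 40.41.165.247 is 40.32.0.0/12 -> local delivery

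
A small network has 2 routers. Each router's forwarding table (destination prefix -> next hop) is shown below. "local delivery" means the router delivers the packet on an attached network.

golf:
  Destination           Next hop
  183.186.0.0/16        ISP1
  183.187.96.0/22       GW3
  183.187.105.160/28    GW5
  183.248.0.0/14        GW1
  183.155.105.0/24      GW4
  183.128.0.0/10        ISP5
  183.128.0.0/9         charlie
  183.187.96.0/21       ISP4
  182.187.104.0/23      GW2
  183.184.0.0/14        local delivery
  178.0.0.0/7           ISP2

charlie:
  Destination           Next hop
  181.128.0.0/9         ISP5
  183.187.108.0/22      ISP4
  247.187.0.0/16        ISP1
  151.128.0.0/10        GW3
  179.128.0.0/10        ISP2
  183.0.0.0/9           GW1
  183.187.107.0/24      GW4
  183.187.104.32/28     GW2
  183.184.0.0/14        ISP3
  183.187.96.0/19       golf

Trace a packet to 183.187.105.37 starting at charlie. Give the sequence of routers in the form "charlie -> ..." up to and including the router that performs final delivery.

At charlie: longest match for 183.187.105.37 is 183.187.96.0/19 -> golf
At golf: longest match for 183.187.105.37 is 183.184.0.0/14 -> local delivery

charlie -> golf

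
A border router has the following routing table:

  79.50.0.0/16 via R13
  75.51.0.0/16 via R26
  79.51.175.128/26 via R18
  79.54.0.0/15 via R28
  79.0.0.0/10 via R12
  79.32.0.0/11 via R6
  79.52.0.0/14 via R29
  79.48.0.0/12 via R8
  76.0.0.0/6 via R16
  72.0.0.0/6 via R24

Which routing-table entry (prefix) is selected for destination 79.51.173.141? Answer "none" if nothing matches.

Entries matching 79.51.173.141:
  76.0.0.0/6 (76.0.0.0 - 79.255.255.255)
  79.0.0.0/10 (79.0.0.0 - 79.63.255.255)
  79.32.0.0/11 (79.32.0.0 - 79.63.255.255)
  79.48.0.0/12 (79.48.0.0 - 79.63.255.255)
Most specific is 79.48.0.0/12.

79.48.0.0/12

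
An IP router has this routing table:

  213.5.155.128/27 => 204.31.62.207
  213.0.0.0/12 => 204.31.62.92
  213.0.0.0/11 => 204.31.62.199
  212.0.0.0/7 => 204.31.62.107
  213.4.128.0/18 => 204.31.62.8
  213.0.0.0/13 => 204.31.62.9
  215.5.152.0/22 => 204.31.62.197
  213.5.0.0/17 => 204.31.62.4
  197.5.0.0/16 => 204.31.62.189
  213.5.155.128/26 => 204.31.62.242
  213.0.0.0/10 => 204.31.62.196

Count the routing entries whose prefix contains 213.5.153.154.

Prefixes containing 213.5.153.154:
  212.0.0.0/7 (212.0.0.0 - 213.255.255.255)
  213.0.0.0/10 (213.0.0.0 - 213.63.255.255)
  213.0.0.0/11 (213.0.0.0 - 213.31.255.255)
  213.0.0.0/12 (213.0.0.0 - 213.15.255.255)
  213.0.0.0/13 (213.0.0.0 - 213.7.255.255)
Total matching entries: 5.

5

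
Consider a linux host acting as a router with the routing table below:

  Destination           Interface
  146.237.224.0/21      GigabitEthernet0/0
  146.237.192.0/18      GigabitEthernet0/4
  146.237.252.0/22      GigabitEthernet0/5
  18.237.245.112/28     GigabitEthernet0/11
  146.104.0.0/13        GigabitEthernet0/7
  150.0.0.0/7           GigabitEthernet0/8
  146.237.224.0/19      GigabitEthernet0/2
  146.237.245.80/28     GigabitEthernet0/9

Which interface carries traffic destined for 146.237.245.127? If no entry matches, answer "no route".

GigabitEthernet0/2

Routes whose prefix contains 146.237.245.127:
  146.237.192.0/18 (146.237.192.0 - 146.237.255.255) -> GigabitEthernet0/4
  146.237.224.0/19 (146.237.224.0 - 146.237.255.255) -> GigabitEthernet0/2
More-specific entries that do NOT match:
  18.237.245.112/28 (18.237.245.112 - 18.237.245.127) does not contain 146.237.245.127
  146.237.245.80/28 (146.237.245.80 - 146.237.245.95) does not contain 146.237.245.127
  146.237.252.0/22 (146.237.252.0 - 146.237.255.255) does not contain 146.237.245.127
  146.237.224.0/21 (146.237.224.0 - 146.237.231.255) does not contain 146.237.245.127
Longest matching prefix is /19 -> interface GigabitEthernet0/2.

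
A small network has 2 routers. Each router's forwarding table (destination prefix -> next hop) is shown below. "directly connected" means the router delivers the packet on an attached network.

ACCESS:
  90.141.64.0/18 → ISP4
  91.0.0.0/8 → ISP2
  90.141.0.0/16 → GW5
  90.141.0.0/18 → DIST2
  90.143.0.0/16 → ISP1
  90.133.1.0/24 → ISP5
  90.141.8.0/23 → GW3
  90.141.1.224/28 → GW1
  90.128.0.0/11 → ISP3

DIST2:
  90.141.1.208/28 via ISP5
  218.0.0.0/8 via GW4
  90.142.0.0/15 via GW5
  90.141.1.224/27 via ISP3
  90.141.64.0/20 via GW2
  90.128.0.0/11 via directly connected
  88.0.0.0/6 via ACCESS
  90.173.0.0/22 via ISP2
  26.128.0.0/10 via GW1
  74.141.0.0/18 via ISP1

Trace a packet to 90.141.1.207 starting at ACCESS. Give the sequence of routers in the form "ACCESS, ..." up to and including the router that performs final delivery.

ACCESS, DIST2

At ACCESS: longest match for 90.141.1.207 is 90.141.0.0/18 -> DIST2
At DIST2: longest match for 90.141.1.207 is 90.128.0.0/11 -> directly connected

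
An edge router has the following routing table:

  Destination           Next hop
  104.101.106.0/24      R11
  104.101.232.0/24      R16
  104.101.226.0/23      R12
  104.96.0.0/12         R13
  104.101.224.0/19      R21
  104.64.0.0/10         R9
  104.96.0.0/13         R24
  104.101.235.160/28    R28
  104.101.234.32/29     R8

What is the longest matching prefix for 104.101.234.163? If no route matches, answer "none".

104.101.224.0/19

Entries matching 104.101.234.163:
  104.64.0.0/10 (104.64.0.0 - 104.127.255.255)
  104.96.0.0/12 (104.96.0.0 - 104.111.255.255)
  104.96.0.0/13 (104.96.0.0 - 104.103.255.255)
  104.101.224.0/19 (104.101.224.0 - 104.101.255.255)
Most specific is 104.101.224.0/19.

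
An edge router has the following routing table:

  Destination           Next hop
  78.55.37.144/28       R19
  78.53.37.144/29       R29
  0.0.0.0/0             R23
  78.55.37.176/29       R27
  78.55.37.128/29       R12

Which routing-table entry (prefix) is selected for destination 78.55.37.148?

Entries matching 78.55.37.148:
  0.0.0.0/0 (default, matches everything)
  78.55.37.144/28 (78.55.37.144 - 78.55.37.159)
Most specific is 78.55.37.144/28.

78.55.37.144/28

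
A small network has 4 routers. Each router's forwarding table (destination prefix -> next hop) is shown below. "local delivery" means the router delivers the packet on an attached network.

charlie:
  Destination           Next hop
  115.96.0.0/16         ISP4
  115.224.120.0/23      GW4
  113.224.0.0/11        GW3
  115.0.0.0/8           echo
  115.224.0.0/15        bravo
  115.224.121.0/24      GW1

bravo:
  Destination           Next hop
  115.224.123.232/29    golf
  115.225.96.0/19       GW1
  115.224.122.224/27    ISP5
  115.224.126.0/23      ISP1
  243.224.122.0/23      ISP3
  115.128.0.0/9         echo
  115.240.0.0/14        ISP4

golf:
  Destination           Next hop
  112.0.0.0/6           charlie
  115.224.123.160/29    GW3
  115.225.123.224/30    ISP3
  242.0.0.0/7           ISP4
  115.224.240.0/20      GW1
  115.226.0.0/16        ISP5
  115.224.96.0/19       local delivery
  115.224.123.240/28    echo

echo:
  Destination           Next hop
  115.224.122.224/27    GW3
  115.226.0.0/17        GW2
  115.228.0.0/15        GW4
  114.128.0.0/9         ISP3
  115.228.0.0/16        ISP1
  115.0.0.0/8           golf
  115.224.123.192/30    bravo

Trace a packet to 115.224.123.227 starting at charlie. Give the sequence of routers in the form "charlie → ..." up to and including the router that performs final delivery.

charlie → bravo → echo → golf

At charlie: longest match for 115.224.123.227 is 115.224.0.0/15 -> bravo
At bravo: longest match for 115.224.123.227 is 115.128.0.0/9 -> echo
At echo: longest match for 115.224.123.227 is 115.0.0.0/8 -> golf
At golf: longest match for 115.224.123.227 is 115.224.96.0/19 -> local delivery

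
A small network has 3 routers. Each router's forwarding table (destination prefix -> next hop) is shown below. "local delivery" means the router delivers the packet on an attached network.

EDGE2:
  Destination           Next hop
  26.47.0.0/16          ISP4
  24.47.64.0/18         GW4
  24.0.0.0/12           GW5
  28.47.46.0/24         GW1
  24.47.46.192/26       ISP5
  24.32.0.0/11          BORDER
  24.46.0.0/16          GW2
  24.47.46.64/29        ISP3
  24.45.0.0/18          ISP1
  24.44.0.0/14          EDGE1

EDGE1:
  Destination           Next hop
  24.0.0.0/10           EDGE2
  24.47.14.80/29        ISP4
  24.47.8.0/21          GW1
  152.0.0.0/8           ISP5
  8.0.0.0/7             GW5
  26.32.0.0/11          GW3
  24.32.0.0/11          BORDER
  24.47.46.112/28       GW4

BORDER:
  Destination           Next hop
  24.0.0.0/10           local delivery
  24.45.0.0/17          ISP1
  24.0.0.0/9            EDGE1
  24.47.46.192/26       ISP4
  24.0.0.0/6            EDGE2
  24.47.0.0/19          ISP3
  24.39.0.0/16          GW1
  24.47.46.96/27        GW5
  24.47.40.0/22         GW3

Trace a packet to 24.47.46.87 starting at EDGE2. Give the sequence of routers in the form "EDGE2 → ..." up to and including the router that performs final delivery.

EDGE2 → EDGE1 → BORDER

At EDGE2: longest match for 24.47.46.87 is 24.44.0.0/14 -> EDGE1
At EDGE1: longest match for 24.47.46.87 is 24.32.0.0/11 -> BORDER
At BORDER: longest match for 24.47.46.87 is 24.0.0.0/10 -> local delivery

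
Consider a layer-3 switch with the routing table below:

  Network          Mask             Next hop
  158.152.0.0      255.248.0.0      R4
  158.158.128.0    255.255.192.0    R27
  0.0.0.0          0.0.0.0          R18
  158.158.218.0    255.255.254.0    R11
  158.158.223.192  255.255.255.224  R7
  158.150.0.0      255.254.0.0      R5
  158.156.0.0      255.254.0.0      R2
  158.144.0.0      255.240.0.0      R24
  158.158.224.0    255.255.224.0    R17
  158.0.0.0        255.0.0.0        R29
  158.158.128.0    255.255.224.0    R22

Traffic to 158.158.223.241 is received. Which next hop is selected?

Routes whose prefix contains 158.158.223.241:
  0.0.0.0/0 (default, matches everything) -> R18
  158.0.0.0/8 (158.0.0.0 - 158.255.255.255) -> R29
  158.144.0.0/12 (158.144.0.0 - 158.159.255.255) -> R24
  158.152.0.0/13 (158.152.0.0 - 158.159.255.255) -> R4
More-specific entries that do NOT match:
  158.158.223.192/27 (158.158.223.192 - 158.158.223.223) does not contain 158.158.223.241
  158.158.218.0/23 (158.158.218.0 - 158.158.219.255) does not contain 158.158.223.241
  158.158.224.0/19 (158.158.224.0 - 158.158.255.255) does not contain 158.158.223.241
  158.158.128.0/19 (158.158.128.0 - 158.158.159.255) does not contain 158.158.223.241
  158.158.128.0/18 (158.158.128.0 - 158.158.191.255) does not contain 158.158.223.241
  158.150.0.0/15 (158.150.0.0 - 158.151.255.255) does not contain 158.158.223.241
  158.156.0.0/15 (158.156.0.0 - 158.157.255.255) does not contain 158.158.223.241
Longest matching prefix is /13 -> next hop R4.

R4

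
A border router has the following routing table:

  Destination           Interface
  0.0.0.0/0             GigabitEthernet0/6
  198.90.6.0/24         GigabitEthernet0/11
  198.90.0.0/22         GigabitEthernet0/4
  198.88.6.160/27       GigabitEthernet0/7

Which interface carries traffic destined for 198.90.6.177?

GigabitEthernet0/11

Routes whose prefix contains 198.90.6.177:
  0.0.0.0/0 (default, matches everything) -> GigabitEthernet0/6
  198.90.6.0/24 (198.90.6.0 - 198.90.6.255) -> GigabitEthernet0/11
More-specific entries that do NOT match:
  198.88.6.160/27 (198.88.6.160 - 198.88.6.191) does not contain 198.90.6.177
Longest matching prefix is /24 -> interface GigabitEthernet0/11.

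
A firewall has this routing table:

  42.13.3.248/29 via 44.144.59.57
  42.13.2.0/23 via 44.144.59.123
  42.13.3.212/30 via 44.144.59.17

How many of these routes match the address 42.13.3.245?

Prefixes containing 42.13.3.245:
  42.13.2.0/23 (42.13.2.0 - 42.13.3.255)
Total matching entries: 1.

1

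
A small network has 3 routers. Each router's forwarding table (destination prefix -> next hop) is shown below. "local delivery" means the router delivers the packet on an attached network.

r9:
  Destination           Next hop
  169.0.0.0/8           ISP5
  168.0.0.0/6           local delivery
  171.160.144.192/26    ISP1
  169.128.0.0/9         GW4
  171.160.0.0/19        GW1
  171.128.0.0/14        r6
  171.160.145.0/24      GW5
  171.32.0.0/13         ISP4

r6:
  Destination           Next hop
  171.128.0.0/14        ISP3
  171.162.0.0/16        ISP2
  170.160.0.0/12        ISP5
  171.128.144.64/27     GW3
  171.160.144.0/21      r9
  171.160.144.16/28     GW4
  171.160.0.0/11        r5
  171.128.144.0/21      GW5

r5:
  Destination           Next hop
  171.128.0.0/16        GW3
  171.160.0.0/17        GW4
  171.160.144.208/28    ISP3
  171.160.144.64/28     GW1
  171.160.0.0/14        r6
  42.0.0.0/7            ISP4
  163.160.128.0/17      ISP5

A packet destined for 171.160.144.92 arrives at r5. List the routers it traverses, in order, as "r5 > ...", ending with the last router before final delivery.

r5 > r6 > r9

At r5: longest match for 171.160.144.92 is 171.160.0.0/14 -> r6
At r6: longest match for 171.160.144.92 is 171.160.144.0/21 -> r9
At r9: longest match for 171.160.144.92 is 168.0.0.0/6 -> local delivery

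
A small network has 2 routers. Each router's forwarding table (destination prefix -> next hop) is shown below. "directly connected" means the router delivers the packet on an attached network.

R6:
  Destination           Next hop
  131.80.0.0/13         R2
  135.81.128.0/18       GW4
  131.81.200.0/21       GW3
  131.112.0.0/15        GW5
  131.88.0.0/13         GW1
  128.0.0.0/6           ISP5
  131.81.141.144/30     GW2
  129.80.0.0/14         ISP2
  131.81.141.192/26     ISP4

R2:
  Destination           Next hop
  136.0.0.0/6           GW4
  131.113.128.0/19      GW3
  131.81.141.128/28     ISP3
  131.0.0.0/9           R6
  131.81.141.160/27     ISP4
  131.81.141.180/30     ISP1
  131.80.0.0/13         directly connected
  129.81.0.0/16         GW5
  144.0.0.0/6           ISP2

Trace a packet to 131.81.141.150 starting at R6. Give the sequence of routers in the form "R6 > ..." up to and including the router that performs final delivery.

At R6: longest match for 131.81.141.150 is 131.80.0.0/13 -> R2
At R2: longest match for 131.81.141.150 is 131.80.0.0/13 -> directly connected

R6 > R2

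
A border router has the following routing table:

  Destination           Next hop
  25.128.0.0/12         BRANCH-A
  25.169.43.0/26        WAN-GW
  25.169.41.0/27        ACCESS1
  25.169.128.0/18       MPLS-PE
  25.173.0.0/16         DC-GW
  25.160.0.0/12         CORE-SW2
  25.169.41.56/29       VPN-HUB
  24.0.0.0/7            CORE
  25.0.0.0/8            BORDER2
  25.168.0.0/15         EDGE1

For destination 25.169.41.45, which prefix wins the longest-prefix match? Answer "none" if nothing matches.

25.168.0.0/15

Entries matching 25.169.41.45:
  24.0.0.0/7 (24.0.0.0 - 25.255.255.255)
  25.0.0.0/8 (25.0.0.0 - 25.255.255.255)
  25.160.0.0/12 (25.160.0.0 - 25.175.255.255)
  25.168.0.0/15 (25.168.0.0 - 25.169.255.255)
Most specific is 25.168.0.0/15.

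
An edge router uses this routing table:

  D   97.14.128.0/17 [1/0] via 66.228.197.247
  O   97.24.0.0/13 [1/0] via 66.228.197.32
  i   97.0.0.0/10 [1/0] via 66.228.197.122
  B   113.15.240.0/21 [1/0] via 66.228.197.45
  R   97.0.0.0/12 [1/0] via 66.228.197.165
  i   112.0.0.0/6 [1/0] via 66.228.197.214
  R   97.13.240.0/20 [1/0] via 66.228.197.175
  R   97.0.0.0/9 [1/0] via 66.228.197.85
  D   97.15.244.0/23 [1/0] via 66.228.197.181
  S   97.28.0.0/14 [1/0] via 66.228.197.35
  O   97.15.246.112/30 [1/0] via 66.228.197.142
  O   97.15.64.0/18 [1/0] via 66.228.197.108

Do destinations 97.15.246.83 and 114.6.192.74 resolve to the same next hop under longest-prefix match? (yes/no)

no

97.15.246.83: longest match 97.0.0.0/12 -> 66.228.197.165
114.6.192.74: longest match 112.0.0.0/6 -> 66.228.197.214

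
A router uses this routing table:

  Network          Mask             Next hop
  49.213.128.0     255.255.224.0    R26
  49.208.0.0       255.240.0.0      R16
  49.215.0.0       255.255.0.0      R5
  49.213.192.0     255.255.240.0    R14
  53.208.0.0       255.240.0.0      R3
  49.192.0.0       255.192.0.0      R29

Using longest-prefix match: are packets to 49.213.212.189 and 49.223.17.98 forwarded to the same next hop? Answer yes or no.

yes

49.213.212.189: longest match 49.208.0.0/12 -> R16
49.223.17.98: longest match 49.208.0.0/12 -> R16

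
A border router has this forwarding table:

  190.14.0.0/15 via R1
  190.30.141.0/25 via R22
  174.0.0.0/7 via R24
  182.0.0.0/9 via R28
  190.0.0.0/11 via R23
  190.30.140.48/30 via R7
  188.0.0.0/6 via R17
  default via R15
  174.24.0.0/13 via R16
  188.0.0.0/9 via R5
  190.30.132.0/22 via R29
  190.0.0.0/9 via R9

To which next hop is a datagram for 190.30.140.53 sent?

Routes whose prefix contains 190.30.140.53:
  0.0.0.0/0 (default, matches everything) -> R15
  188.0.0.0/6 (188.0.0.0 - 191.255.255.255) -> R17
  190.0.0.0/9 (190.0.0.0 - 190.127.255.255) -> R9
  190.0.0.0/11 (190.0.0.0 - 190.31.255.255) -> R23
More-specific entries that do NOT match:
  190.30.140.48/30 (190.30.140.48 - 190.30.140.51) does not contain 190.30.140.53
  190.30.141.0/25 (190.30.141.0 - 190.30.141.127) does not contain 190.30.140.53
  190.30.132.0/22 (190.30.132.0 - 190.30.135.255) does not contain 190.30.140.53
  190.14.0.0/15 (190.14.0.0 - 190.15.255.255) does not contain 190.30.140.53
  174.24.0.0/13 (174.24.0.0 - 174.31.255.255) does not contain 190.30.140.53
Longest matching prefix is /11 -> next hop R23.

R23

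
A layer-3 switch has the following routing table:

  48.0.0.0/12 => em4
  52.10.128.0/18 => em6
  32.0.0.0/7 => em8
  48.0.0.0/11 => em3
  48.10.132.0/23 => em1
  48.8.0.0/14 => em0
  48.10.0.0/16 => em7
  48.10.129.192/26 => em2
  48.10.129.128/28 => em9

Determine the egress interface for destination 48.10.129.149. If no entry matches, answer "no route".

em7

Routes whose prefix contains 48.10.129.149:
  48.0.0.0/11 (48.0.0.0 - 48.31.255.255) -> em3
  48.0.0.0/12 (48.0.0.0 - 48.15.255.255) -> em4
  48.8.0.0/14 (48.8.0.0 - 48.11.255.255) -> em0
  48.10.0.0/16 (48.10.0.0 - 48.10.255.255) -> em7
More-specific entries that do NOT match:
  48.10.129.128/28 (48.10.129.128 - 48.10.129.143) does not contain 48.10.129.149
  48.10.129.192/26 (48.10.129.192 - 48.10.129.255) does not contain 48.10.129.149
  48.10.132.0/23 (48.10.132.0 - 48.10.133.255) does not contain 48.10.129.149
  52.10.128.0/18 (52.10.128.0 - 52.10.191.255) does not contain 48.10.129.149
Longest matching prefix is /16 -> interface em7.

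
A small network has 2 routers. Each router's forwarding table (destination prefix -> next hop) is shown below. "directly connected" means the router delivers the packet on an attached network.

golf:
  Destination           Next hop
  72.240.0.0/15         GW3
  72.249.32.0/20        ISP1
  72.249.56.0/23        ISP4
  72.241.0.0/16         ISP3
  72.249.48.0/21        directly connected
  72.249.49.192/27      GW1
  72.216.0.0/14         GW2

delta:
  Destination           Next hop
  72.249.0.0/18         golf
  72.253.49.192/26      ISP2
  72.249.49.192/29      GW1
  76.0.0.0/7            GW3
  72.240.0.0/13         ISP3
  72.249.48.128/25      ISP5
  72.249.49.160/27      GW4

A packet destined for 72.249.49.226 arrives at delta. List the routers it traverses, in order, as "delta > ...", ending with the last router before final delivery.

delta > golf

At delta: longest match for 72.249.49.226 is 72.249.0.0/18 -> golf
At golf: longest match for 72.249.49.226 is 72.249.48.0/21 -> directly connected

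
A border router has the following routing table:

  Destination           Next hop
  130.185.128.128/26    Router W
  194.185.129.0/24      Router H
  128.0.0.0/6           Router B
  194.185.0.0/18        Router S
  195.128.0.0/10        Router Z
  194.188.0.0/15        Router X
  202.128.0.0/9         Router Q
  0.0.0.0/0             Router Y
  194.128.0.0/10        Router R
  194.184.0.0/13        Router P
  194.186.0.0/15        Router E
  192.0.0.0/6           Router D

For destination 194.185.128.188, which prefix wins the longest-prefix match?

Entries matching 194.185.128.188:
  0.0.0.0/0 (default, matches everything)
  192.0.0.0/6 (192.0.0.0 - 195.255.255.255)
  194.128.0.0/10 (194.128.0.0 - 194.191.255.255)
  194.184.0.0/13 (194.184.0.0 - 194.191.255.255)
Most specific is 194.184.0.0/13.

194.184.0.0/13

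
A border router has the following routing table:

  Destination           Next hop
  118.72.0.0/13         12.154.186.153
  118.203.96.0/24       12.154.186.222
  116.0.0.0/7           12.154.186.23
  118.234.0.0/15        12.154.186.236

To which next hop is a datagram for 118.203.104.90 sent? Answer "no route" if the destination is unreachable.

No entry's prefix contains 118.203.104.90; there is no default route.

no route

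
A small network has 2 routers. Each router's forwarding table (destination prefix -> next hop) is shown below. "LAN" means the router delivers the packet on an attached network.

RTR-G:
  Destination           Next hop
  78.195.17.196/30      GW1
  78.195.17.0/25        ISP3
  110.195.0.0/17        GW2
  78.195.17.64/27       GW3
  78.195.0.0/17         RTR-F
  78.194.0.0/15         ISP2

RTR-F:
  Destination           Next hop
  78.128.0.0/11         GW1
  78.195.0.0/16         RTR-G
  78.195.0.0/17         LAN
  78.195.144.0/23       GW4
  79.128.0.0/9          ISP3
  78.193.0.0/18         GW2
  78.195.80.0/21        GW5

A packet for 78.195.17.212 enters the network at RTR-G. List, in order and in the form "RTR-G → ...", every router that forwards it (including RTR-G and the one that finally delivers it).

At RTR-G: longest match for 78.195.17.212 is 78.195.0.0/17 -> RTR-F
At RTR-F: longest match for 78.195.17.212 is 78.195.0.0/17 -> LAN

RTR-G → RTR-F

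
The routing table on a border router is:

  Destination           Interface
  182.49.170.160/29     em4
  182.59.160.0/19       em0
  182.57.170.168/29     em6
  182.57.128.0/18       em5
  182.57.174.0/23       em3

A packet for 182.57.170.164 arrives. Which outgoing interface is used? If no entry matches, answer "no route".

Routes whose prefix contains 182.57.170.164:
  182.57.128.0/18 (182.57.128.0 - 182.57.191.255) -> em5
More-specific entries that do NOT match:
  182.49.170.160/29 (182.49.170.160 - 182.49.170.167) does not contain 182.57.170.164
  182.57.170.168/29 (182.57.170.168 - 182.57.170.175) does not contain 182.57.170.164
  182.57.174.0/23 (182.57.174.0 - 182.57.175.255) does not contain 182.57.170.164
  182.59.160.0/19 (182.59.160.0 - 182.59.191.255) does not contain 182.57.170.164
Longest matching prefix is /18 -> interface em5.

em5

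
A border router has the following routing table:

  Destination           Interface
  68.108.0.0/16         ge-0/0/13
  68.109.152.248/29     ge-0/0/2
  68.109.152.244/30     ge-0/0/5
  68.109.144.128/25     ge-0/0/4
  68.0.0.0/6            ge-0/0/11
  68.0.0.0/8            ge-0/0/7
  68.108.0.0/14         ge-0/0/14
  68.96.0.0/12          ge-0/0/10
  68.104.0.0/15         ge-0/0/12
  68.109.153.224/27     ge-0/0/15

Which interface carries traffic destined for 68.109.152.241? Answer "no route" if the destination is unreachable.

ge-0/0/14

Routes whose prefix contains 68.109.152.241:
  68.0.0.0/6 (68.0.0.0 - 71.255.255.255) -> ge-0/0/11
  68.0.0.0/8 (68.0.0.0 - 68.255.255.255) -> ge-0/0/7
  68.96.0.0/12 (68.96.0.0 - 68.111.255.255) -> ge-0/0/10
  68.108.0.0/14 (68.108.0.0 - 68.111.255.255) -> ge-0/0/14
More-specific entries that do NOT match:
  68.109.152.244/30 (68.109.152.244 - 68.109.152.247) does not contain 68.109.152.241
  68.109.152.248/29 (68.109.152.248 - 68.109.152.255) does not contain 68.109.152.241
  68.109.153.224/27 (68.109.153.224 - 68.109.153.255) does not contain 68.109.152.241
  68.109.144.128/25 (68.109.144.128 - 68.109.144.255) does not contain 68.109.152.241
  68.108.0.0/16 (68.108.0.0 - 68.108.255.255) does not contain 68.109.152.241
  68.104.0.0/15 (68.104.0.0 - 68.105.255.255) does not contain 68.109.152.241
Longest matching prefix is /14 -> interface ge-0/0/14.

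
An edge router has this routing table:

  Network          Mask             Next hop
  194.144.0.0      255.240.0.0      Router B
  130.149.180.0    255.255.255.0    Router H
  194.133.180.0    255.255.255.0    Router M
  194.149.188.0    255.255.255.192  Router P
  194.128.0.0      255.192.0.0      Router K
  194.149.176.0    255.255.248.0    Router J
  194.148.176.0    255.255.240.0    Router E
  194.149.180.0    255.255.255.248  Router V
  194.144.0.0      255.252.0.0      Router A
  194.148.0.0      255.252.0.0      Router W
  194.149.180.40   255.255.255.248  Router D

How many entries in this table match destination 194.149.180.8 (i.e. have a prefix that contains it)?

Prefixes containing 194.149.180.8:
  194.128.0.0/10 (194.128.0.0 - 194.191.255.255)
  194.144.0.0/12 (194.144.0.0 - 194.159.255.255)
  194.148.0.0/14 (194.148.0.0 - 194.151.255.255)
  194.149.176.0/21 (194.149.176.0 - 194.149.183.255)
Total matching entries: 4.

4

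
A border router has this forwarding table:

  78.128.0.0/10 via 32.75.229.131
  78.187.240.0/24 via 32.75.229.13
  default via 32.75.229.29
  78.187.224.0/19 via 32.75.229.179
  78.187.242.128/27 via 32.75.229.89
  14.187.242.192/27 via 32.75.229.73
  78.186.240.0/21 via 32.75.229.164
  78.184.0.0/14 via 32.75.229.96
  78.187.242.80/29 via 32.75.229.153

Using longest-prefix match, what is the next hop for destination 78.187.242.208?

Routes whose prefix contains 78.187.242.208:
  0.0.0.0/0 (default, matches everything) -> 32.75.229.29
  78.128.0.0/10 (78.128.0.0 - 78.191.255.255) -> 32.75.229.131
  78.184.0.0/14 (78.184.0.0 - 78.187.255.255) -> 32.75.229.96
  78.187.224.0/19 (78.187.224.0 - 78.187.255.255) -> 32.75.229.179
More-specific entries that do NOT match:
  78.187.242.80/29 (78.187.242.80 - 78.187.242.87) does not contain 78.187.242.208
  78.187.242.128/27 (78.187.242.128 - 78.187.242.159) does not contain 78.187.242.208
  14.187.242.192/27 (14.187.242.192 - 14.187.242.223) does not contain 78.187.242.208
  78.187.240.0/24 (78.187.240.0 - 78.187.240.255) does not contain 78.187.242.208
  78.186.240.0/21 (78.186.240.0 - 78.186.247.255) does not contain 78.187.242.208
Longest matching prefix is /19 -> next hop 32.75.229.179.

32.75.229.179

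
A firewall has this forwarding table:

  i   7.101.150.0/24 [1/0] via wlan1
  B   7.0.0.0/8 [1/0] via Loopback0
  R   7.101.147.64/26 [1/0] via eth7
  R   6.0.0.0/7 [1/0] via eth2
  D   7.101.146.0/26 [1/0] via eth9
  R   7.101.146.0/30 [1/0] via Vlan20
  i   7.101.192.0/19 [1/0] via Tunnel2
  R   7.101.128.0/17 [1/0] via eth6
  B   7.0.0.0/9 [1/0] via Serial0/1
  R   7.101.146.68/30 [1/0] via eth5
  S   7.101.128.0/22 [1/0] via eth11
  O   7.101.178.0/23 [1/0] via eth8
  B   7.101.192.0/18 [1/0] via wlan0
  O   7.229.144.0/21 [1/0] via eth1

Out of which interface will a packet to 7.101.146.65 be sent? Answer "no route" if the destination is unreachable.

Routes whose prefix contains 7.101.146.65:
  6.0.0.0/7 (6.0.0.0 - 7.255.255.255) -> eth2
  7.0.0.0/8 (7.0.0.0 - 7.255.255.255) -> Loopback0
  7.0.0.0/9 (7.0.0.0 - 7.127.255.255) -> Serial0/1
  7.101.128.0/17 (7.101.128.0 - 7.101.255.255) -> eth6
More-specific entries that do NOT match:
  7.101.146.0/30 (7.101.146.0 - 7.101.146.3) does not contain 7.101.146.65
  7.101.146.68/30 (7.101.146.68 - 7.101.146.71) does not contain 7.101.146.65
  7.101.147.64/26 (7.101.147.64 - 7.101.147.127) does not contain 7.101.146.65
  7.101.146.0/26 (7.101.146.0 - 7.101.146.63) does not contain 7.101.146.65
  7.101.150.0/24 (7.101.150.0 - 7.101.150.255) does not contain 7.101.146.65
  7.101.178.0/23 (7.101.178.0 - 7.101.179.255) does not contain 7.101.146.65
  7.101.128.0/22 (7.101.128.0 - 7.101.131.255) does not contain 7.101.146.65
  7.229.144.0/21 (7.229.144.0 - 7.229.151.255) does not contain 7.101.146.65
  7.101.192.0/19 (7.101.192.0 - 7.101.223.255) does not contain 7.101.146.65
  7.101.192.0/18 (7.101.192.0 - 7.101.255.255) does not contain 7.101.146.65
Longest matching prefix is /17 -> interface eth6.

eth6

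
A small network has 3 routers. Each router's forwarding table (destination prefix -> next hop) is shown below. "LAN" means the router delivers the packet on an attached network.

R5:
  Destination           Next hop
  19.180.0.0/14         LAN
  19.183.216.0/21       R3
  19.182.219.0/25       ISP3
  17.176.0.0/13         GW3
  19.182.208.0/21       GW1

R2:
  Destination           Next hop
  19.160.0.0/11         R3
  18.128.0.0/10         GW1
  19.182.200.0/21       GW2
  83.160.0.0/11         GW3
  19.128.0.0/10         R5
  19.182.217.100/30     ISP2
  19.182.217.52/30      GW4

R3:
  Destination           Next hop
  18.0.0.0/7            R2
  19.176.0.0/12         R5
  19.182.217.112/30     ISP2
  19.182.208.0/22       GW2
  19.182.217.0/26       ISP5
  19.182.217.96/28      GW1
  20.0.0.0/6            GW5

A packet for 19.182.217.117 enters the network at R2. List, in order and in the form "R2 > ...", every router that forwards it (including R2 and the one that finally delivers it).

R2 > R3 > R5

At R2: longest match for 19.182.217.117 is 19.160.0.0/11 -> R3
At R3: longest match for 19.182.217.117 is 19.176.0.0/12 -> R5
At R5: longest match for 19.182.217.117 is 19.180.0.0/14 -> LAN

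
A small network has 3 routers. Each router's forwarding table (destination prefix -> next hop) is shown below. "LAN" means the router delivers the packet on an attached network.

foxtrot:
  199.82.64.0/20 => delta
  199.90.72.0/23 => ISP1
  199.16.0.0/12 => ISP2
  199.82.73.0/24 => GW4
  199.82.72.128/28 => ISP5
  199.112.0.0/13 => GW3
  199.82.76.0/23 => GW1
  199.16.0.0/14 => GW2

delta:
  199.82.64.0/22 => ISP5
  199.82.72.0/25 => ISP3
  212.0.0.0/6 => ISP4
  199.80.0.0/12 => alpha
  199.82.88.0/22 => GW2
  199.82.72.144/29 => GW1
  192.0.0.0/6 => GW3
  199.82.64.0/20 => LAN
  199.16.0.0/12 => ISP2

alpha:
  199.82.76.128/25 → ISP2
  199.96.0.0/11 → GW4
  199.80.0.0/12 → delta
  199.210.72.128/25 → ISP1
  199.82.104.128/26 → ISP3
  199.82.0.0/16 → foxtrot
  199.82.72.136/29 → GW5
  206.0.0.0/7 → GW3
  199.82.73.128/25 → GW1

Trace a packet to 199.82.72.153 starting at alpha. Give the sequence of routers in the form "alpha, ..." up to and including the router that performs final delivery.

alpha, foxtrot, delta

At alpha: longest match for 199.82.72.153 is 199.82.0.0/16 -> foxtrot
At foxtrot: longest match for 199.82.72.153 is 199.82.64.0/20 -> delta
At delta: longest match for 199.82.72.153 is 199.82.64.0/20 -> LAN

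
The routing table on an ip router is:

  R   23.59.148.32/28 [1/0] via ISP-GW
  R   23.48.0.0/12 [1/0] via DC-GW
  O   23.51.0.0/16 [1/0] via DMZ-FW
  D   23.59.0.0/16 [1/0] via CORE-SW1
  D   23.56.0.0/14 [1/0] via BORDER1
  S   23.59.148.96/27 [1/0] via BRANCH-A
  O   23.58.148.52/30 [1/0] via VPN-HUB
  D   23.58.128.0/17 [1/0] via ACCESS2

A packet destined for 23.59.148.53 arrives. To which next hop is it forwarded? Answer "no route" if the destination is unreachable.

CORE-SW1

Routes whose prefix contains 23.59.148.53:
  23.48.0.0/12 (23.48.0.0 - 23.63.255.255) -> DC-GW
  23.56.0.0/14 (23.56.0.0 - 23.59.255.255) -> BORDER1
  23.59.0.0/16 (23.59.0.0 - 23.59.255.255) -> CORE-SW1
More-specific entries that do NOT match:
  23.58.148.52/30 (23.58.148.52 - 23.58.148.55) does not contain 23.59.148.53
  23.59.148.32/28 (23.59.148.32 - 23.59.148.47) does not contain 23.59.148.53
  23.59.148.96/27 (23.59.148.96 - 23.59.148.127) does not contain 23.59.148.53
  23.58.128.0/17 (23.58.128.0 - 23.58.255.255) does not contain 23.59.148.53
Longest matching prefix is /16 -> next hop CORE-SW1.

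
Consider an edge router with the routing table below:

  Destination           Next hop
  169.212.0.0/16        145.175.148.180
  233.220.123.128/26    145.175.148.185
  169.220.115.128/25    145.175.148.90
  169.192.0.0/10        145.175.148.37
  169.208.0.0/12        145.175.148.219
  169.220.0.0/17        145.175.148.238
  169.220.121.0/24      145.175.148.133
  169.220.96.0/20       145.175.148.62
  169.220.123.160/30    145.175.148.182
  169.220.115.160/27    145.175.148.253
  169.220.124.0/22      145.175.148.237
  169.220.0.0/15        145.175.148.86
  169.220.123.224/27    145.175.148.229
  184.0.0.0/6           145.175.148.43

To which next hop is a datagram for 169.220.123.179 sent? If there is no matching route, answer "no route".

Routes whose prefix contains 169.220.123.179:
  169.192.0.0/10 (169.192.0.0 - 169.255.255.255) -> 145.175.148.37
  169.208.0.0/12 (169.208.0.0 - 169.223.255.255) -> 145.175.148.219
  169.220.0.0/15 (169.220.0.0 - 169.221.255.255) -> 145.175.148.86
  169.220.0.0/17 (169.220.0.0 - 169.220.127.255) -> 145.175.148.238
More-specific entries that do NOT match:
  169.220.123.160/30 (169.220.123.160 - 169.220.123.163) does not contain 169.220.123.179
  169.220.115.160/27 (169.220.115.160 - 169.220.115.191) does not contain 169.220.123.179
  169.220.123.224/27 (169.220.123.224 - 169.220.123.255) does not contain 169.220.123.179
  233.220.123.128/26 (233.220.123.128 - 233.220.123.191) does not contain 169.220.123.179
  169.220.115.128/25 (169.220.115.128 - 169.220.115.255) does not contain 169.220.123.179
  169.220.121.0/24 (169.220.121.0 - 169.220.121.255) does not contain 169.220.123.179
  169.220.124.0/22 (169.220.124.0 - 169.220.127.255) does not contain 169.220.123.179
  169.220.96.0/20 (169.220.96.0 - 169.220.111.255) does not contain 169.220.123.179
Longest matching prefix is /17 -> next hop 145.175.148.238.

145.175.148.238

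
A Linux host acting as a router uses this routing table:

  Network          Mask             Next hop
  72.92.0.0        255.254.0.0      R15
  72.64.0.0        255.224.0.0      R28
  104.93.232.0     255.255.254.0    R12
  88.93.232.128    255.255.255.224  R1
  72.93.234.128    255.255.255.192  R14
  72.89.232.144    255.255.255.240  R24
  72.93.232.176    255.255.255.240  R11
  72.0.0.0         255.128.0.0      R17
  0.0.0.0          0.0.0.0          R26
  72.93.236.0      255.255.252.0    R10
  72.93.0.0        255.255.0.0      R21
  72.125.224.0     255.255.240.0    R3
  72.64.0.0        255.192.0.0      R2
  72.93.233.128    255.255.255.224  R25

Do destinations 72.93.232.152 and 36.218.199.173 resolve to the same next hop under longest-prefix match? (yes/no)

72.93.232.152: longest match 72.93.0.0/16 -> R21
36.218.199.173: longest match 0.0.0.0/0 -> R26

no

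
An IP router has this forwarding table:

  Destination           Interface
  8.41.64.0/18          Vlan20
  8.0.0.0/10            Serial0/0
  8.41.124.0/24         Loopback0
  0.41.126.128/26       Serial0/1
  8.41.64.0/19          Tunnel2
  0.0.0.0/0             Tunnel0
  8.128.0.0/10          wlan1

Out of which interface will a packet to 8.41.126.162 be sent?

Vlan20

Routes whose prefix contains 8.41.126.162:
  0.0.0.0/0 (default, matches everything) -> Tunnel0
  8.0.0.0/10 (8.0.0.0 - 8.63.255.255) -> Serial0/0
  8.41.64.0/18 (8.41.64.0 - 8.41.127.255) -> Vlan20
More-specific entries that do NOT match:
  0.41.126.128/26 (0.41.126.128 - 0.41.126.191) does not contain 8.41.126.162
  8.41.124.0/24 (8.41.124.0 - 8.41.124.255) does not contain 8.41.126.162
  8.41.64.0/19 (8.41.64.0 - 8.41.95.255) does not contain 8.41.126.162
Longest matching prefix is /18 -> interface Vlan20.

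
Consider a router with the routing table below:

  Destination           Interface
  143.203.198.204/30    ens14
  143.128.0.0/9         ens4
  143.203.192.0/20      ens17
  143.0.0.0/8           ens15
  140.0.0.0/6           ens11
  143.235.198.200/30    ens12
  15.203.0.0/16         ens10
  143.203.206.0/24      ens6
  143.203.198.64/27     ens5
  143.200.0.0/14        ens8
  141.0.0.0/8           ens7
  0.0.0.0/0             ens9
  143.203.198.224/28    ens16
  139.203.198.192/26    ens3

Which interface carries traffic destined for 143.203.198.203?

Routes whose prefix contains 143.203.198.203:
  0.0.0.0/0 (default, matches everything) -> ens9
  140.0.0.0/6 (140.0.0.0 - 143.255.255.255) -> ens11
  143.0.0.0/8 (143.0.0.0 - 143.255.255.255) -> ens15
  143.128.0.0/9 (143.128.0.0 - 143.255.255.255) -> ens4
  143.200.0.0/14 (143.200.0.0 - 143.203.255.255) -> ens8
  143.203.192.0/20 (143.203.192.0 - 143.203.207.255) -> ens17
More-specific entries that do NOT match:
  143.203.198.204/30 (143.203.198.204 - 143.203.198.207) does not contain 143.203.198.203
  143.235.198.200/30 (143.235.198.200 - 143.235.198.203) does not contain 143.203.198.203
  143.203.198.224/28 (143.203.198.224 - 143.203.198.239) does not contain 143.203.198.203
  143.203.198.64/27 (143.203.198.64 - 143.203.198.95) does not contain 143.203.198.203
  139.203.198.192/26 (139.203.198.192 - 139.203.198.255) does not contain 143.203.198.203
  143.203.206.0/24 (143.203.206.0 - 143.203.206.255) does not contain 143.203.198.203
Longest matching prefix is /20 -> interface ens17.

ens17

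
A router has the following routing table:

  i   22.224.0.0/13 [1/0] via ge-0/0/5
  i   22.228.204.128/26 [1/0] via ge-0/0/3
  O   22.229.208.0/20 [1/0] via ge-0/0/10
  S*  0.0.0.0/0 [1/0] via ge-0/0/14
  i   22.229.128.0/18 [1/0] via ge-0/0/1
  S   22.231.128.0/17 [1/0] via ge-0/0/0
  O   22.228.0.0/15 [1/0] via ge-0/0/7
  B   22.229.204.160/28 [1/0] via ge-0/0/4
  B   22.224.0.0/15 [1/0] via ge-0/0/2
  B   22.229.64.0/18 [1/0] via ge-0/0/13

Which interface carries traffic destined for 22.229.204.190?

Routes whose prefix contains 22.229.204.190:
  0.0.0.0/0 (default, matches everything) -> ge-0/0/14
  22.224.0.0/13 (22.224.0.0 - 22.231.255.255) -> ge-0/0/5
  22.228.0.0/15 (22.228.0.0 - 22.229.255.255) -> ge-0/0/7
More-specific entries that do NOT match:
  22.229.204.160/28 (22.229.204.160 - 22.229.204.175) does not contain 22.229.204.190
  22.228.204.128/26 (22.228.204.128 - 22.228.204.191) does not contain 22.229.204.190
  22.229.208.0/20 (22.229.208.0 - 22.229.223.255) does not contain 22.229.204.190
  22.229.128.0/18 (22.229.128.0 - 22.229.191.255) does not contain 22.229.204.190
  22.229.64.0/18 (22.229.64.0 - 22.229.127.255) does not contain 22.229.204.190
  22.231.128.0/17 (22.231.128.0 - 22.231.255.255) does not contain 22.229.204.190
Longest matching prefix is /15 -> interface ge-0/0/7.

ge-0/0/7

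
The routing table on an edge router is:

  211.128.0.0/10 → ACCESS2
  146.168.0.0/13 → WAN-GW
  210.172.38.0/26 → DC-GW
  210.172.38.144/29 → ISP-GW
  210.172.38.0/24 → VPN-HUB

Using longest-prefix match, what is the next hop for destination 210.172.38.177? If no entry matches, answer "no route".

Routes whose prefix contains 210.172.38.177:
  210.172.38.0/24 (210.172.38.0 - 210.172.38.255) -> VPN-HUB
More-specific entries that do NOT match:
  210.172.38.144/29 (210.172.38.144 - 210.172.38.151) does not contain 210.172.38.177
  210.172.38.0/26 (210.172.38.0 - 210.172.38.63) does not contain 210.172.38.177
Longest matching prefix is /24 -> next hop VPN-HUB.

VPN-HUB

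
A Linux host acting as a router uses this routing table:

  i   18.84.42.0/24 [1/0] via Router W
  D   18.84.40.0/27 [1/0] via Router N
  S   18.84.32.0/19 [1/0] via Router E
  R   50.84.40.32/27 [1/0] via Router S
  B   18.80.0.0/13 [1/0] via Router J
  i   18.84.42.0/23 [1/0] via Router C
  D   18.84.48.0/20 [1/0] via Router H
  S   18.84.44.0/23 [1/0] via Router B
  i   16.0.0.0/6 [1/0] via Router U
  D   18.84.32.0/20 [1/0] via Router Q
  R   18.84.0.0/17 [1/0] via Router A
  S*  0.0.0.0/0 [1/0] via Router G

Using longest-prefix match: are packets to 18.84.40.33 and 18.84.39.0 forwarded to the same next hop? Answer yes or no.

18.84.40.33: longest match 18.84.32.0/20 -> Router Q
18.84.39.0: longest match 18.84.32.0/20 -> Router Q

yes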